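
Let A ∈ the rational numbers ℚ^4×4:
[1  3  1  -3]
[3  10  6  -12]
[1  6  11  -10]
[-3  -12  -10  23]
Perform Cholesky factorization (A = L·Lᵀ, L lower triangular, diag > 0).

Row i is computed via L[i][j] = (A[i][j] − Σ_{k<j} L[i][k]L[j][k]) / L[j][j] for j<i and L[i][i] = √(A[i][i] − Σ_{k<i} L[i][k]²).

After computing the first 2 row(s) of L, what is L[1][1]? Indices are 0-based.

Step 1: L[0][0] = √(1) = 1.
  L[1][0] = (3) / L[0][0] = 3.
Step 2: L[1][1] = √(1) = 1.

L[1][1] = 1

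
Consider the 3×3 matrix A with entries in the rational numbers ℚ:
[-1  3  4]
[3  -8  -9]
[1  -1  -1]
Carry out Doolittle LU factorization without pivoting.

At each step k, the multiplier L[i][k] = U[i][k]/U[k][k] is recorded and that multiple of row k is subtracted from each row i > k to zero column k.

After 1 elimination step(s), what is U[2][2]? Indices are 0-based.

k=0: U[0][0]=-1
  eliminate (1,0): mult=-3, new row 1: (0, 1, 3); set L[1][0]=-3
  eliminate (2,0): mult=-1, new row 2: (0, 2, 3); set L[2][0]=-1

U[2][2] = 3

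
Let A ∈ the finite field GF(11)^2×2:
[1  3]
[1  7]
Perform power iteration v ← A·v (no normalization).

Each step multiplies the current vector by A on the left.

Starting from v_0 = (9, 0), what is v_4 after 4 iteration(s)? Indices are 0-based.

v_0 = (9, 0).
v_1 = A·v_0 = (9, 9).
v_2 = A·v_1 = (3, 6).
v_3 = A·v_2 = (10, 1).
v_4 = A·v_3 = (2, 6).

v_4 = (2, 6)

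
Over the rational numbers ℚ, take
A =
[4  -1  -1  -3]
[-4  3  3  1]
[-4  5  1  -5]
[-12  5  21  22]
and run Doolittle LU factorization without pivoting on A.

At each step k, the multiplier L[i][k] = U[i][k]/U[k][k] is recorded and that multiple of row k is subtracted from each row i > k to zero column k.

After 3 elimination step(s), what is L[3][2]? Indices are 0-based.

L[3][2] = -4

[col 0] pivot 4
  R1 -= -1*R0 → (0, 2, 2, -2)  (L[1][0] := -1)
  R2 -= -1*R0 → (0, 4, 0, -8)  (L[2][0] := -1)
  R3 -= -3*R0 → (0, 2, 18, 13)  (L[3][0] := -3)
[col 1] pivot 2
  R2 -= 2*R1 → (0, 0, -4, -4)  (L[2][1] := 2)
  R3 -= 1*R1 → (0, 0, 16, 15)  (L[3][1] := 1)
[col 2] pivot -4
  R3 -= -4*R2 → (0, 0, 0, -1)  (L[3][2] := -4)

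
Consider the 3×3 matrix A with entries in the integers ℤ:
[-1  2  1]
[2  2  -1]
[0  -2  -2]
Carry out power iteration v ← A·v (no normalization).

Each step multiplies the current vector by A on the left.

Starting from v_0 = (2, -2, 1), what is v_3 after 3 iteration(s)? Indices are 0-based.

v_0 = (2, -2, 1).
v_1 = A·v_0 = (-5, -1, 2).
v_2 = A·v_1 = (5, -14, -2).
v_3 = A·v_2 = (-35, -16, 32).

v_3 = (-35, -16, 32)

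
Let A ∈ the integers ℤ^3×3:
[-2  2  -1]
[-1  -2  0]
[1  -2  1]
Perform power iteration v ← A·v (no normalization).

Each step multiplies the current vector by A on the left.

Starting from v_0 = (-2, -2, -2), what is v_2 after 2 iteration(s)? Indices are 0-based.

v_2 = (8, -14, -10)

v_0 = (-2, -2, -2).
v_1 = A·v_0 = (2, 6, 0).
v_2 = A·v_1 = (8, -14, -10).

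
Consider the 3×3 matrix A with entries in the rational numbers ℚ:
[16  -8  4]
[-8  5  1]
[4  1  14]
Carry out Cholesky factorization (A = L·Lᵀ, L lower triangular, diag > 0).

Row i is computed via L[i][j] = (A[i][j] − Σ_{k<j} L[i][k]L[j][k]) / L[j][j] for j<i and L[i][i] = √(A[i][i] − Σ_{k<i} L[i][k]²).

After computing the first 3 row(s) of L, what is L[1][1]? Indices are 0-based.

Step 1: L[0][0] = √(16) = 4.
  L[1][0] = (-8) / L[0][0] = -2.
Step 2: L[1][1] = √(1) = 1.
  L[2][0] = (4) / L[0][0] = 1.
  L[2][1] = (3) / L[1][1] = 3.
Step 3: L[2][2] = √(4) = 2.

L[1][1] = 1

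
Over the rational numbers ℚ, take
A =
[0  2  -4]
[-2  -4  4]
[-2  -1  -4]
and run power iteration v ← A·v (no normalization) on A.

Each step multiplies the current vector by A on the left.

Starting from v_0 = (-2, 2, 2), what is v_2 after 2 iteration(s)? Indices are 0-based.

v_2 = (32, -32, 28)

v_0 = (-2, 2, 2).
v_1 = A·v_0 = (-4, 4, -6).
v_2 = A·v_1 = (32, -32, 28).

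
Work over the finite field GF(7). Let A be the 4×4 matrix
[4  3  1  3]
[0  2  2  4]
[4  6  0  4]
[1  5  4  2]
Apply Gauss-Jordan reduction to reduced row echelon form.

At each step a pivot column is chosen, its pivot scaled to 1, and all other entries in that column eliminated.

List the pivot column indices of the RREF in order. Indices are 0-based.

pivot columns: 0, 1, 2, 3

[1] R0 /= 4  ⇒  (1, 6, 2, 6)
     R2 -= 4·R0  ⇒  (0, 3, 6, 1)
     R3 -= 1·R0  ⇒  (0, 6, 2, 3)
[2] R1 /= 2  ⇒  (0, 1, 1, 2)
     R0 -= 6·R1  ⇒  (1, 0, 3, 1)
     R2 -= 3·R1  ⇒  (0, 0, 3, 2)
     R3 -= 6·R1  ⇒  (0, 0, 3, 5)
[3] R2 /= 3  ⇒  (0, 0, 1, 3)
     R0 -= 3·R2  ⇒  (1, 0, 0, 6)
     R1 -= 1·R2  ⇒  (0, 1, 0, 6)
     R3 -= 3·R2  ⇒  (0, 0, 0, 3)
[4] R3 /= 3  ⇒  (0, 0, 0, 1)
     R0 -= 6·R3  ⇒  (1, 0, 0, 0)
     R1 -= 6·R3  ⇒  (0, 1, 0, 0)
     R2 -= 3·R3  ⇒  (0, 0, 1, 0)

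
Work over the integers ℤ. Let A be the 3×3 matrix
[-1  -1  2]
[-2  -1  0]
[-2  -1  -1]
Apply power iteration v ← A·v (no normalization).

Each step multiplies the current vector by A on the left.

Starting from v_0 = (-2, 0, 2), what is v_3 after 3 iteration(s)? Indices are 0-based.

v_0 = (-2, 0, 2).
v_1 = A·v_0 = (6, 4, 2).
v_2 = A·v_1 = (-6, -16, -18).
v_3 = A·v_2 = (-14, 28, 46).

v_3 = (-14, 28, 46)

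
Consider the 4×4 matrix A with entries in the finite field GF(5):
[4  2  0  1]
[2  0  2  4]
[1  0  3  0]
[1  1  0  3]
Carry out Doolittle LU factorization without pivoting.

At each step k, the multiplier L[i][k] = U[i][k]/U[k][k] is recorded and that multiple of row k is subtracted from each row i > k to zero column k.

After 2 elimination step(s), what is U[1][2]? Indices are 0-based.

U[1][2] = 2

[col 0] pivot 4
  R1 -= 3*R0 → (0, 4, 2, 1)  (L[1][0] := 3)
  R2 -= 4*R0 → (0, 2, 3, 1)  (L[2][0] := 4)
  R3 -= 4*R0 → (0, 3, 0, 4)  (L[3][0] := 4)
[col 1] pivot 4
  R2 -= 3*R1 → (0, 0, 2, 3)  (L[2][1] := 3)
  R3 -= 2*R1 → (0, 0, 1, 2)  (L[3][1] := 2)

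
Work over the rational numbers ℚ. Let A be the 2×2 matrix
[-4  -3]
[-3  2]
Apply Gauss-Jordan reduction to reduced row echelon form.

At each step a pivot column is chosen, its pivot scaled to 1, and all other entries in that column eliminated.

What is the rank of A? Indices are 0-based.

step 1: normalize row 0 (÷-4) = (1, 3/4)
  row 1: subtract -3×row0 = (0, 17/4)
step 2: normalize row 1 (÷17/4) = (0, 1)
  row 0: subtract 3/4×row1 = (1, 0)

rank = 2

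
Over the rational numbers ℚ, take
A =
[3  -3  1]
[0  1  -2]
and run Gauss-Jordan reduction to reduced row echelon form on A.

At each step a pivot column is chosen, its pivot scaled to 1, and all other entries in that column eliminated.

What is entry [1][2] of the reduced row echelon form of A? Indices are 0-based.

pivot(0,0)=3: scale R0 → (1, -1, 1/3)
pivot(1,1)=1: scale R1 → (0, 1, -2)
  clear (0,1): R0 −= (-1)R1 → (1, 0, -5/3)

M[1][2] = -2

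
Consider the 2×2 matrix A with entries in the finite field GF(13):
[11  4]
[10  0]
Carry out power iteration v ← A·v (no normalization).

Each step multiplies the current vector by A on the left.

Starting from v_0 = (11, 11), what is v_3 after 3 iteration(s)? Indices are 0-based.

v_0 = (11, 11).
v_1 = A·v_0 = (9, 6).
v_2 = A·v_1 = (6, 12).
v_3 = A·v_2 = (10, 8).

v_3 = (10, 8)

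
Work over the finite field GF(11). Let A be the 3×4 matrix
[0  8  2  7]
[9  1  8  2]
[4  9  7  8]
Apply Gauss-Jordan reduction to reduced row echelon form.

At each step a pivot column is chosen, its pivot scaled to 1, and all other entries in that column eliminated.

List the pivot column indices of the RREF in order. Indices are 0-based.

pivot columns: 0, 1, 2

[1] R0 <-> R1
[1] R0 /= 9  ⇒  (1, 5, 7, 10)
     R2 -= 4·R0  ⇒  (0, 0, 1, 1)
[2] R1 /= 8  ⇒  (0, 1, 3, 5)
     R0 -= 5·R1  ⇒  (1, 0, 3, 7)
[3] R2 /= 1  ⇒  (0, 0, 1, 1)
     R0 -= 3·R2  ⇒  (1, 0, 0, 4)
     R1 -= 3·R2  ⇒  (0, 1, 0, 2)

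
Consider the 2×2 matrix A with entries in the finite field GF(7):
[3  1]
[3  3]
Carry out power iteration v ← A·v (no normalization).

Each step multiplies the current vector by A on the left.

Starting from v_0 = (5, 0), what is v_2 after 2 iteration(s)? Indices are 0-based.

v_0 = (5, 0).
v_1 = A·v_0 = (1, 1).
v_2 = A·v_1 = (4, 6).

v_2 = (4, 6)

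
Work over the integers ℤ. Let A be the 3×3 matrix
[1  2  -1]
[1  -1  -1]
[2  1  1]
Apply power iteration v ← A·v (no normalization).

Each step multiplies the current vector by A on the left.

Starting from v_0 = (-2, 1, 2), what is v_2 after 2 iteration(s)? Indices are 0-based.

v_2 = (-11, 4, -10)

v_0 = (-2, 1, 2).
v_1 = A·v_0 = (-2, -5, -1).
v_2 = A·v_1 = (-11, 4, -10).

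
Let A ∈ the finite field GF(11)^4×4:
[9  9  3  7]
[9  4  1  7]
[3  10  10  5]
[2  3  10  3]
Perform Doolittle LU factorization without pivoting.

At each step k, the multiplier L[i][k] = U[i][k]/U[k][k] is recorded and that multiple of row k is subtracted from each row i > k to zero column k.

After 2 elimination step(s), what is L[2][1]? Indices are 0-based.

L[2][1] = 3

[col 0] pivot 9
  R1 -= 1*R0 → (0, 6, 9, 0)  (L[1][0] := 1)
  R2 -= 4*R0 → (0, 7, 9, 10)  (L[2][0] := 4)
  R3 -= 10*R0 → (0, 1, 2, 10)  (L[3][0] := 10)
[col 1] pivot 6
  R2 -= 3*R1 → (0, 0, 4, 10)  (L[2][1] := 3)
  R3 -= 2*R1 → (0, 0, 6, 10)  (L[3][1] := 2)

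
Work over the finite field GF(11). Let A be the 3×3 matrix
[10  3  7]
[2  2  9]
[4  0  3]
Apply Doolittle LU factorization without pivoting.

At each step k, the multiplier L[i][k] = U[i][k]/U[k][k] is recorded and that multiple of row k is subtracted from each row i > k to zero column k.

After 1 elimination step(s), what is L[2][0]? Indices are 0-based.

L[2][0] = 7

[col 0] pivot 10
  R1 -= 9*R0 → (0, 8, 1)  (L[1][0] := 9)
  R2 -= 7*R0 → (0, 1, 9)  (L[2][0] := 7)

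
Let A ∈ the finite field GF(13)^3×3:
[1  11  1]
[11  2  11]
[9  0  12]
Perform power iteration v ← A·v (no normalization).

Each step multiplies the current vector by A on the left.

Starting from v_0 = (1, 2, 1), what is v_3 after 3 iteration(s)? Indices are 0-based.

v_0 = (1, 2, 1).
v_1 = A·v_0 = (11, 0, 8).
v_2 = A·v_1 = (6, 1, 0).
v_3 = A·v_2 = (4, 3, 2).

v_3 = (4, 3, 2)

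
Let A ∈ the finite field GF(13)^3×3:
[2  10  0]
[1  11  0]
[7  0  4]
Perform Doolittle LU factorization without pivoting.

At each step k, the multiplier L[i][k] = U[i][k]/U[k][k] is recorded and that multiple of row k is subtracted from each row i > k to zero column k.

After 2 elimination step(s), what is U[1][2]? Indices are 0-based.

Step 1: pivot at (0,0) is 2.
  row1 ← row1 − (7)·row0  ⇒  L[1][0]=7, U row1=(0, 6, 0)
  row2 ← row2 − (10)·row0  ⇒  L[2][0]=10, U row2=(0, 4, 4)
Step 2: pivot at (1,1) is 6.
  row2 ← row2 − (5)·row1  ⇒  L[2][1]=5, U row2=(0, 0, 4)

U[1][2] = 0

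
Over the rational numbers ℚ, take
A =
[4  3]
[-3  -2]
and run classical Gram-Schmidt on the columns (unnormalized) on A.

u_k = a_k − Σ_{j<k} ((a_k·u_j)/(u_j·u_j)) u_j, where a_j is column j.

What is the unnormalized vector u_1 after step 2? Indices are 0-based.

Step 1: u_0 = a_0 = (4, -3).
Step 2: u_1 = a_1 − (18/25)·u_0 = (3/25, 4/25).

u_1 = (3/25, 4/25)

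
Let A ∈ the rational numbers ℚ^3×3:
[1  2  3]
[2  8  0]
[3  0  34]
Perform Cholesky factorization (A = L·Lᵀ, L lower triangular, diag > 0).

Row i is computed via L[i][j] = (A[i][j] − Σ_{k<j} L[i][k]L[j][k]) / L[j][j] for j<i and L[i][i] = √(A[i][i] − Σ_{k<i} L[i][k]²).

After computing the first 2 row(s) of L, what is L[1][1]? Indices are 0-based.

L[1][1] = 2

Step 1: L[0][0] = √(1) = 1.
  L[1][0] = (2) / L[0][0] = 2.
Step 2: L[1][1] = √(4) = 2.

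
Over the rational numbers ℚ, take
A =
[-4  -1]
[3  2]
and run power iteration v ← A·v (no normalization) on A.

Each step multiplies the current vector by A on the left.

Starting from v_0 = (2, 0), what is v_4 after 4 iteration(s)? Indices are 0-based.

v_0 = (2, 0).
v_1 = A·v_0 = (-8, 6).
v_2 = A·v_1 = (26, -12).
v_3 = A·v_2 = (-92, 54).
v_4 = A·v_3 = (314, -168).

v_4 = (314, -168)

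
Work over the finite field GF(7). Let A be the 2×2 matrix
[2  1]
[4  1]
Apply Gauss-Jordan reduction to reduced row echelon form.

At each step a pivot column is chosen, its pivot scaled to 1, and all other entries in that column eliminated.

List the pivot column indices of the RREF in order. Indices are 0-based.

pivot(0,0)=2: scale R0 → (1, 4)
  clear (1,0): R1 −= (4)R0 → (0, 6)
pivot(1,1)=6: scale R1 → (0, 1)
  clear (0,1): R0 −= (4)R1 → (1, 0)

pivot columns: 0, 1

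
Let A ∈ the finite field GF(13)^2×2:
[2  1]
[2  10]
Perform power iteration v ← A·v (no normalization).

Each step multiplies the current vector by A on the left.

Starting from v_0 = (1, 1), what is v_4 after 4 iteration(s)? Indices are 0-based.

v_4 = (8, 11)

v_0 = (1, 1).
v_1 = A·v_0 = (3, 12).
v_2 = A·v_1 = (5, 9).
v_3 = A·v_2 = (6, 9).
v_4 = A·v_3 = (8, 11).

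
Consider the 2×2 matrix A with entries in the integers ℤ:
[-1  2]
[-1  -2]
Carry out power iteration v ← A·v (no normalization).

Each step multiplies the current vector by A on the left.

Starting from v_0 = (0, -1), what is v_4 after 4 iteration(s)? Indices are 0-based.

v_4 = (6, 14)

v_0 = (0, -1).
v_1 = A·v_0 = (-2, 2).
v_2 = A·v_1 = (6, -2).
v_3 = A·v_2 = (-10, -2).
v_4 = A·v_3 = (6, 14).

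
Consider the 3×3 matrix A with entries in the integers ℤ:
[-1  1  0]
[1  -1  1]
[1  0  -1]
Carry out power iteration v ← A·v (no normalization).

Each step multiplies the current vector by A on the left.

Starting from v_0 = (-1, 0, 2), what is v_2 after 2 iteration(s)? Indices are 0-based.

v_0 = (-1, 0, 2).
v_1 = A·v_0 = (1, 1, -3).
v_2 = A·v_1 = (0, -3, 4).

v_2 = (0, -3, 4)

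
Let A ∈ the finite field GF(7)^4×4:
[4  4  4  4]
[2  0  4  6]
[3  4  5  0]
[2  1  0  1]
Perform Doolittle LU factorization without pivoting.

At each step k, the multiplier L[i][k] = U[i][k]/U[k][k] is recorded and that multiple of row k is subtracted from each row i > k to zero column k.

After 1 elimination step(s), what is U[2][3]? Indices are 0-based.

[col 0] pivot 4
  R1 -= 4*R0 → (0, 5, 2, 4)  (L[1][0] := 4)
  R2 -= 6*R0 → (0, 1, 2, 4)  (L[2][0] := 6)
  R3 -= 4*R0 → (0, 6, 5, 6)  (L[3][0] := 4)

U[2][3] = 4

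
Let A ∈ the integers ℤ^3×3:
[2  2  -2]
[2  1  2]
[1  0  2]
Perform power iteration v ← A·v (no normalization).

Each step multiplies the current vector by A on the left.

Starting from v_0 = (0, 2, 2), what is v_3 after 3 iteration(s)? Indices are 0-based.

v_0 = (0, 2, 2).
v_1 = A·v_0 = (0, 6, 4).
v_2 = A·v_1 = (4, 14, 8).
v_3 = A·v_2 = (20, 38, 20).

v_3 = (20, 38, 20)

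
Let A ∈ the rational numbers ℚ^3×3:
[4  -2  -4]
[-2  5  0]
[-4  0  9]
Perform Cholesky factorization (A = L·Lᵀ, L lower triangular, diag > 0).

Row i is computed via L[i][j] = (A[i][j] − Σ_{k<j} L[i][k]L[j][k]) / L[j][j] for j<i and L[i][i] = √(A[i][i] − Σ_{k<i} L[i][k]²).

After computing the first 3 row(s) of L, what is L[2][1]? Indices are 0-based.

L[2][1] = -1

Step 1: L[0][0] = √(4) = 2.
  L[1][0] = (-2) / L[0][0] = -1.
Step 2: L[1][1] = √(4) = 2.
  L[2][0] = (-4) / L[0][0] = -2.
  L[2][1] = (-2) / L[1][1] = -1.
Step 3: L[2][2] = √(4) = 2.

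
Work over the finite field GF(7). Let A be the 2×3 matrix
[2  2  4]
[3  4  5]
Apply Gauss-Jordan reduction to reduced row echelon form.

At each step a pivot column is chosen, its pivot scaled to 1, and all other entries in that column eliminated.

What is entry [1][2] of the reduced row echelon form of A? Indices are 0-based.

pivot(0,0)=2: scale R0 → (1, 1, 2)
  clear (1,0): R1 −= (3)R0 → (0, 1, 6)
pivot(1,1)=1: scale R1 → (0, 1, 6)
  clear (0,1): R0 −= (1)R1 → (1, 0, 3)

M[1][2] = 6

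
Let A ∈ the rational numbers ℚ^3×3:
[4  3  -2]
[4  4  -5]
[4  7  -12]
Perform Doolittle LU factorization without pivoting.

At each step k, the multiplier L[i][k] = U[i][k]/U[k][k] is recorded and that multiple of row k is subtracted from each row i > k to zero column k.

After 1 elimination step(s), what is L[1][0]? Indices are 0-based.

k=0: U[0][0]=4
  eliminate (1,0): mult=1, new row 1: (0, 1, -3); set L[1][0]=1
  eliminate (2,0): mult=1, new row 2: (0, 4, -10); set L[2][0]=1

L[1][0] = 1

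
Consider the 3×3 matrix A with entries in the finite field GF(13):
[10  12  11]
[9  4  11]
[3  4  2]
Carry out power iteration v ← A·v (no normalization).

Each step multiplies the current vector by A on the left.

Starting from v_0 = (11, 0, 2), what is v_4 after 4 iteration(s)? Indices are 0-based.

v_4 = (0, 2, 4)

v_0 = (11, 0, 2).
v_1 = A·v_0 = (2, 4, 11).
v_2 = A·v_1 = (7, 12, 5).
v_3 = A·v_2 = (9, 10, 1).
v_4 = A·v_3 = (0, 2, 4).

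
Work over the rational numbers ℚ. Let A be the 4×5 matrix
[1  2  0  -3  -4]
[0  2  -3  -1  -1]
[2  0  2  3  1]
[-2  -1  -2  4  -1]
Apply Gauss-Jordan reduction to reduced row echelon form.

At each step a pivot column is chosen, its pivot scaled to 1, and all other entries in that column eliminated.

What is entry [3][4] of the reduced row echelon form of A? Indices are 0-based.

step 1: normalize row 0 (÷1) = (1, 2, 0, -3, -4)
  row 2: subtract 2×row0 = (0, -4, 2, 9, 9)
  row 3: subtract -2×row0 = (0, 3, -2, -2, -9)
step 2: normalize row 1 (÷2) = (0, 1, -3/2, -1/2, -1/2)
  row 0: subtract 2×row1 = (1, 0, 3, -2, -3)
  row 2: subtract -4×row1 = (0, 0, -4, 7, 7)
  row 3: subtract 3×row1 = (0, 0, 5/2, -1/2, -15/2)
step 3: normalize row 2 (÷-4) = (0, 0, 1, -7/4, -7/4)
  row 0: subtract 3×row2 = (1, 0, 0, 13/4, 9/4)
  row 1: subtract -3/2×row2 = (0, 1, 0, -25/8, -25/8)
  row 3: subtract 5/2×row2 = (0, 0, 0, 31/8, -25/8)
step 4: normalize row 3 (÷31/8) = (0, 0, 0, 1, -25/31)
  row 0: subtract 13/4×row3 = (1, 0, 0, 0, 151/31)
  row 1: subtract -25/8×row3 = (0, 1, 0, 0, -175/31)
  row 2: subtract -7/4×row3 = (0, 0, 1, 0, -98/31)

M[3][4] = -25/31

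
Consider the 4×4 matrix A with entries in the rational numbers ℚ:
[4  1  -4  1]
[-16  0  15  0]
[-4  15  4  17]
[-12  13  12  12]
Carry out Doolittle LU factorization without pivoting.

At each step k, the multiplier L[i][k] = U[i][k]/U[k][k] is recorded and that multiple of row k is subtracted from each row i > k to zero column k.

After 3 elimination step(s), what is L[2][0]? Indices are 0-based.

k=0: U[0][0]=4
  eliminate (1,0): mult=-4, new row 1: (0, 4, -1, 4); set L[1][0]=-4
  eliminate (2,0): mult=-1, new row 2: (0, 16, 0, 18); set L[2][0]=-1
  eliminate (3,0): mult=-3, new row 3: (0, 16, 0, 15); set L[3][0]=-3
k=1: U[1][1]=4
  eliminate (2,1): mult=4, new row 2: (0, 0, 4, 2); set L[2][1]=4
  eliminate (3,1): mult=4, new row 3: (0, 0, 4, -1); set L[3][1]=4
k=2: U[2][2]=4
  eliminate (3,2): mult=1, new row 3: (0, 0, 0, -3); set L[3][2]=1

L[2][0] = -1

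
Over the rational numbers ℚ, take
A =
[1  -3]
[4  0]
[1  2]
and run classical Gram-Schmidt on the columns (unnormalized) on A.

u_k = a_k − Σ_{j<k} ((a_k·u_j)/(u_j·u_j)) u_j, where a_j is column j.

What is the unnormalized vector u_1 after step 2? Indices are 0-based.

u_1 = (-53/18, 2/9, 37/18)

Step 1: u_0 = a_0 = (1, 4, 1).
Step 2: u_1 = a_1 − (-1/18)·u_0 = (-53/18, 2/9, 37/18).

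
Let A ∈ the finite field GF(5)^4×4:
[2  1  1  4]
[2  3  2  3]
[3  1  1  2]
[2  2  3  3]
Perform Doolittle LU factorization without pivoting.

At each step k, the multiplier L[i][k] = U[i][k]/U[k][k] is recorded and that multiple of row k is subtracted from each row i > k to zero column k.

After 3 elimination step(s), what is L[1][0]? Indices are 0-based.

Step 1: pivot at (0,0) is 2.
  row1 ← row1 − (1)·row0  ⇒  L[1][0]=1, U row1=(0, 2, 1, 4)
  row2 ← row2 − (4)·row0  ⇒  L[2][0]=4, U row2=(0, 2, 2, 1)
  row3 ← row3 − (1)·row0  ⇒  L[3][0]=1, U row3=(0, 1, 2, 4)
Step 2: pivot at (1,1) is 2.
  row2 ← row2 − (1)·row1  ⇒  L[2][1]=1, U row2=(0, 0, 1, 2)
  row3 ← row3 − (3)·row1  ⇒  L[3][1]=3, U row3=(0, 0, 4, 2)
Step 3: pivot at (2,2) is 1.
  row3 ← row3 − (4)·row2  ⇒  L[3][2]=4, U row3=(0, 0, 0, 4)

L[1][0] = 1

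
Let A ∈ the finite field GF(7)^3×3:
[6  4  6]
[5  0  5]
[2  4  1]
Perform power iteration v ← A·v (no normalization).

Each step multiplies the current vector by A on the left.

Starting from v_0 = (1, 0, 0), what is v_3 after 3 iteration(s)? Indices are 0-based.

v_3 = (2, 6, 1)

v_0 = (1, 0, 0).
v_1 = A·v_0 = (6, 5, 2).
v_2 = A·v_1 = (5, 5, 6).
v_3 = A·v_2 = (2, 6, 1).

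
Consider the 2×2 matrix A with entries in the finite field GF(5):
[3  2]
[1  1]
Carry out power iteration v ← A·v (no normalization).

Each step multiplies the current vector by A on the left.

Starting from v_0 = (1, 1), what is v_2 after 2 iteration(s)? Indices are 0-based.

v_0 = (1, 1).
v_1 = A·v_0 = (0, 2).
v_2 = A·v_1 = (4, 2).

v_2 = (4, 2)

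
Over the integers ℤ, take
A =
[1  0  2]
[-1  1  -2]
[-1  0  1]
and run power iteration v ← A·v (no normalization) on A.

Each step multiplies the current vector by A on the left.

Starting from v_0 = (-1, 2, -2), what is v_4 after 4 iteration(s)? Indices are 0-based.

v_4 = (23, -10, 10)

v_0 = (-1, 2, -2).
v_1 = A·v_0 = (-5, 7, -1).
v_2 = A·v_1 = (-7, 14, 4).
v_3 = A·v_2 = (1, 13, 11).
v_4 = A·v_3 = (23, -10, 10).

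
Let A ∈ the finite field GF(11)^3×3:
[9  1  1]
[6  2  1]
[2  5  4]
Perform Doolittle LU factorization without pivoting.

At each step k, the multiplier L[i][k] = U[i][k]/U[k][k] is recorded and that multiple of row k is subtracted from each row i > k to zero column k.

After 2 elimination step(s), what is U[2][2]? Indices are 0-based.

[col 0] pivot 9
  R1 -= 8*R0 → (0, 5, 4)  (L[1][0] := 8)
  R2 -= 10*R0 → (0, 6, 5)  (L[2][0] := 10)
[col 1] pivot 5
  R2 -= 10*R1 → (0, 0, 9)  (L[2][1] := 10)

U[2][2] = 9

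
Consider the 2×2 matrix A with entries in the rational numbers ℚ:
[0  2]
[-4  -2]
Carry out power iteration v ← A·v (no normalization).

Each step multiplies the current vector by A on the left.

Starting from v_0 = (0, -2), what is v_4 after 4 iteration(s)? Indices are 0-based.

v_0 = (0, -2).
v_1 = A·v_0 = (-4, 4).
v_2 = A·v_1 = (8, 8).
v_3 = A·v_2 = (16, -48).
v_4 = A·v_3 = (-96, 32).

v_4 = (-96, 32)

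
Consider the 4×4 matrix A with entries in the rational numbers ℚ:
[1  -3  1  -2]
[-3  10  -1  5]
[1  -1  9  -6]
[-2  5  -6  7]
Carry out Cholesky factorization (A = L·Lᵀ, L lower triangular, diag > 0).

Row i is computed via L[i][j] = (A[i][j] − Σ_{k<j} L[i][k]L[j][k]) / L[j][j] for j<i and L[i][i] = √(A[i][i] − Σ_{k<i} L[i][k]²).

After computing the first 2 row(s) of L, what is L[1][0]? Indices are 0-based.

L[1][0] = -3

Step 1: L[0][0] = √(1) = 1.
  L[1][0] = (-3) / L[0][0] = -3.
Step 2: L[1][1] = √(1) = 1.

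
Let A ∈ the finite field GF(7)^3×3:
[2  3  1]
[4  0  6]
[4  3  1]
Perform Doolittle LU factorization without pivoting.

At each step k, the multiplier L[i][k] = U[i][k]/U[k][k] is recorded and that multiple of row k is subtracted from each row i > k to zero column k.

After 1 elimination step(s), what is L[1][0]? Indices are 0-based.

k=0: U[0][0]=2
  eliminate (1,0): mult=2, new row 1: (0, 1, 4); set L[1][0]=2
  eliminate (2,0): mult=2, new row 2: (0, 4, 6); set L[2][0]=2

L[1][0] = 2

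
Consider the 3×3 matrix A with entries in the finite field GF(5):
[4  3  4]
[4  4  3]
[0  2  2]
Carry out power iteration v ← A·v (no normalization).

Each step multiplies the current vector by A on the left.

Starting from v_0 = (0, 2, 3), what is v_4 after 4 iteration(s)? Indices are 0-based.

v_0 = (0, 2, 3).
v_1 = A·v_0 = (3, 2, 0).
v_2 = A·v_1 = (3, 0, 4).
v_3 = A·v_2 = (3, 4, 3).
v_4 = A·v_3 = (1, 2, 4).

v_4 = (1, 2, 4)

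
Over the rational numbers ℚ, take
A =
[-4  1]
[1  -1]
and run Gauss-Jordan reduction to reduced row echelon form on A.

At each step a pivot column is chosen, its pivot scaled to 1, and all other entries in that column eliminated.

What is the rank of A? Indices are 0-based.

[1] R0 /= -4  ⇒  (1, -1/4)
     R1 -= 1·R0  ⇒  (0, -3/4)
[2] R1 /= -3/4  ⇒  (0, 1)
     R0 -= -1/4·R1  ⇒  (1, 0)

rank = 2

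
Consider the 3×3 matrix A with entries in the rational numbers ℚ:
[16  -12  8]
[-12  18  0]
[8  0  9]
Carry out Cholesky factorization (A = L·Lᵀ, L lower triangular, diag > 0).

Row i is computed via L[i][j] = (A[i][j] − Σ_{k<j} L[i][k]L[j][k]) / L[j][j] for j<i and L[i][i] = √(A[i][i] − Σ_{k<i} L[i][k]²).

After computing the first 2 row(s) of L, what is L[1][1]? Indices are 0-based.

Step 1: L[0][0] = √(16) = 4.
  L[1][0] = (-12) / L[0][0] = -3.
Step 2: L[1][1] = √(9) = 3.

L[1][1] = 3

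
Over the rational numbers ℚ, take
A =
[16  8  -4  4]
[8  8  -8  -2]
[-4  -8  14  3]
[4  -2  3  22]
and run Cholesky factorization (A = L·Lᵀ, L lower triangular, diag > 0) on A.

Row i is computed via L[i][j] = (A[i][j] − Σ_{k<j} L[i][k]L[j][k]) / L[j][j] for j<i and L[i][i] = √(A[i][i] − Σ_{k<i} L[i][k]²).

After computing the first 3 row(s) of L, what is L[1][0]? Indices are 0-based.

L[1][0] = 2

Step 1: L[0][0] = √(16) = 4.
  L[1][0] = (8) / L[0][0] = 2.
Step 2: L[1][1] = √(4) = 2.
  L[2][0] = (-4) / L[0][0] = -1.
  L[2][1] = (-6) / L[1][1] = -3.
Step 3: L[2][2] = √(4) = 2.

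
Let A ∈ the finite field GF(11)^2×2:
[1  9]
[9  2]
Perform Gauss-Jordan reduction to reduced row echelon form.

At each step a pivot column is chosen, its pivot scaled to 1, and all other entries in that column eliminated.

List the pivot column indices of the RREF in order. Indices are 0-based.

pivot columns: 0, 1

[1] R0 /= 1  ⇒  (1, 9)
     R1 -= 9·R0  ⇒  (0, 9)
[2] R1 /= 9  ⇒  (0, 1)
     R0 -= 9·R1  ⇒  (1, 0)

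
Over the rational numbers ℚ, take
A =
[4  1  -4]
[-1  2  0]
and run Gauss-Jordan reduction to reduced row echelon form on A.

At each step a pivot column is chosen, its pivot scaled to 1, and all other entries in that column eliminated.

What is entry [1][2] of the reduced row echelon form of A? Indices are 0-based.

step 1: normalize row 0 (÷4) = (1, 1/4, -1)
  row 1: subtract -1×row0 = (0, 9/4, -1)
step 2: normalize row 1 (÷9/4) = (0, 1, -4/9)
  row 0: subtract 1/4×row1 = (1, 0, -8/9)

M[1][2] = -4/9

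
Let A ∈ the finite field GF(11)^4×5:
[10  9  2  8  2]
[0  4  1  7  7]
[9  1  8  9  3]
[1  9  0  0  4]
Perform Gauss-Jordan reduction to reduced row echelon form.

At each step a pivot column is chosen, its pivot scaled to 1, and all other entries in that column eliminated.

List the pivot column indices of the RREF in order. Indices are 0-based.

pivot(0,0)=10: scale R0 → (1, 2, 9, 3, 9)
  clear (2,0): R2 −= (9)R0 → (0, 5, 4, 4, 10)
  clear (3,0): R3 −= (1)R0 → (0, 7, 2, 8, 6)
pivot(1,1)=4: scale R1 → (0, 1, 3, 10, 10)
  clear (0,1): R0 −= (2)R1 → (1, 0, 3, 5, 0)
  clear (2,1): R2 −= (5)R1 → (0, 0, 0, 9, 4)
  clear (3,1): R3 −= (7)R1 → (0, 0, 3, 4, 2)
pivot(2,2): swap R2↔R3
pivot(2,2)=3: scale R2 → (0, 0, 1, 5, 8)
  clear (0,2): R0 −= (3)R2 → (1, 0, 0, 1, 9)
  clear (1,2): R1 −= (3)R2 → (0, 1, 0, 6, 8)
pivot(3,3)=9: scale R3 → (0, 0, 0, 1, 9)
  clear (0,3): R0 −= (1)R3 → (1, 0, 0, 0, 0)
  clear (1,3): R1 −= (6)R3 → (0, 1, 0, 0, 9)
  clear (2,3): R2 −= (5)R3 → (0, 0, 1, 0, 7)

pivot columns: 0, 1, 2, 3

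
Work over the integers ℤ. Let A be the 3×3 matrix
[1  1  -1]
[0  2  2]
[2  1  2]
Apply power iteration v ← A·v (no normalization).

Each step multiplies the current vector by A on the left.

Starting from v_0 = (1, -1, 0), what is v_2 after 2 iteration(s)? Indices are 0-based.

v_0 = (1, -1, 0).
v_1 = A·v_0 = (0, -2, 1).
v_2 = A·v_1 = (-3, -2, 0).

v_2 = (-3, -2, 0)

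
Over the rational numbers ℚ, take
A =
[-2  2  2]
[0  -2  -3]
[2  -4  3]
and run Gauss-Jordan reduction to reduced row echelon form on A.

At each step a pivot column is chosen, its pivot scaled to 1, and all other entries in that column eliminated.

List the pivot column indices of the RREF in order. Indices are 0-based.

pivot columns: 0, 1, 2

pivot(0,0)=-2: scale R0 → (1, -1, -1)
  clear (2,0): R2 −= (2)R0 → (0, -2, 5)
pivot(1,1)=-2: scale R1 → (0, 1, 3/2)
  clear (0,1): R0 −= (-1)R1 → (1, 0, 1/2)
  clear (2,1): R2 −= (-2)R1 → (0, 0, 8)
pivot(2,2)=8: scale R2 → (0, 0, 1)
  clear (0,2): R0 −= (1/2)R2 → (1, 0, 0)
  clear (1,2): R1 −= (3/2)R2 → (0, 1, 0)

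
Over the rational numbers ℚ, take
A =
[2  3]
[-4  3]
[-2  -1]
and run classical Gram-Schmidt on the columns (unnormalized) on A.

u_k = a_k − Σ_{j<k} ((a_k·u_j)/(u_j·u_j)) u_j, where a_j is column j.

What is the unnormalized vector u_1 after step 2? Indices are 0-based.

Step 1: u_0 = a_0 = (2, -4, -2).
Step 2: u_1 = a_1 − (-1/6)·u_0 = (10/3, 7/3, -4/3).

u_1 = (10/3, 7/3, -4/3)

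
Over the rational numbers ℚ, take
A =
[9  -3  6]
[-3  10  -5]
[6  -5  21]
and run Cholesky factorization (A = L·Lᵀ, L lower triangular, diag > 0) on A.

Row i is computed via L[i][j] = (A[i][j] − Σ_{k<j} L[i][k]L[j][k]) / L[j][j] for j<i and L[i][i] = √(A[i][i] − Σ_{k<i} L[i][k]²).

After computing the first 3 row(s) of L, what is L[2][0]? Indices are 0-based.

Step 1: L[0][0] = √(9) = 3.
  L[1][0] = (-3) / L[0][0] = -1.
Step 2: L[1][1] = √(9) = 3.
  L[2][0] = (6) / L[0][0] = 2.
  L[2][1] = (-3) / L[1][1] = -1.
Step 3: L[2][2] = √(16) = 4.

L[2][0] = 2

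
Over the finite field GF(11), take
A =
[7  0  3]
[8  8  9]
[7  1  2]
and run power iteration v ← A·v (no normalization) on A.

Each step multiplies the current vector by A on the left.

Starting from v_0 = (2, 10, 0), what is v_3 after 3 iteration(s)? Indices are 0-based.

v_0 = (2, 10, 0).
v_1 = A·v_0 = (3, 8, 2).
v_2 = A·v_1 = (5, 7, 0).
v_3 = A·v_2 = (2, 8, 9).

v_3 = (2, 8, 9)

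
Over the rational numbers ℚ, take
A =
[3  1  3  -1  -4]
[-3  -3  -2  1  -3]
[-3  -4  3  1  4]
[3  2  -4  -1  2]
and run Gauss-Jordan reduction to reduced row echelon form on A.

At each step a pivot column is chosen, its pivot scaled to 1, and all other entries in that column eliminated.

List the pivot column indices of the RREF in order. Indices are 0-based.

step 1: normalize row 0 (÷3) = (1, 1/3, 1, -1/3, -4/3)
  row 1: subtract -3×row0 = (0, -2, 1, 0, -7)
  row 2: subtract -3×row0 = (0, -3, 6, 0, 0)
  row 3: subtract 3×row0 = (0, 1, -7, 0, 6)
step 2: normalize row 1 (÷-2) = (0, 1, -1/2, 0, 7/2)
  row 0: subtract 1/3×row1 = (1, 0, 7/6, -1/3, -5/2)
  row 2: subtract -3×row1 = (0, 0, 9/2, 0, 21/2)
  row 3: subtract 1×row1 = (0, 0, -13/2, 0, 5/2)
step 3: normalize row 2 (÷9/2) = (0, 0, 1, 0, 7/3)
  row 0: subtract 7/6×row2 = (1, 0, 0, -1/3, -47/9)
  row 1: subtract -1/2×row2 = (0, 1, 0, 0, 14/3)
  row 3: subtract -13/2×row2 = (0, 0, 0, 0, 53/3)
skip col 3 (zero from row 3)
step 4: normalize row 3 (÷53/3) = (0, 0, 0, 0, 1)
  row 0: subtract -47/9×row3 = (1, 0, 0, -1/3, 0)
  row 1: subtract 14/3×row3 = (0, 1, 0, 0, 0)
  row 2: subtract 7/3×row3 = (0, 0, 1, 0, 0)

pivot columns: 0, 1, 2, 4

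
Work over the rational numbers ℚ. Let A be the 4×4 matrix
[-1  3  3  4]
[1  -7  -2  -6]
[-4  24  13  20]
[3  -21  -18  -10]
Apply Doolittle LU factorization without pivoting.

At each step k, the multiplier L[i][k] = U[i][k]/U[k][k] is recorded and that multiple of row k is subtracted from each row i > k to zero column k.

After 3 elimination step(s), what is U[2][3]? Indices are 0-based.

[col 0] pivot -1
  R1 -= -1*R0 → (0, -4, 1, -2)  (L[1][0] := -1)
  R2 -= 4*R0 → (0, 12, 1, 4)  (L[2][0] := 4)
  R3 -= -3*R0 → (0, -12, -9, 2)  (L[3][0] := -3)
[col 1] pivot -4
  R2 -= -3*R1 → (0, 0, 4, -2)  (L[2][1] := -3)
  R3 -= 3*R1 → (0, 0, -12, 8)  (L[3][1] := 3)
[col 2] pivot 4
  R3 -= -3*R2 → (0, 0, 0, 2)  (L[3][2] := -3)

U[2][3] = -2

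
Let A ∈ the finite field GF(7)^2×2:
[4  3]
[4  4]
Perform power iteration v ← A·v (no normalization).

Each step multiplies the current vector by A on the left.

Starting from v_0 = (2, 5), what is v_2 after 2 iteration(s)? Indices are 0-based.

v_2 = (1, 1)

v_0 = (2, 5).
v_1 = A·v_0 = (2, 0).
v_2 = A·v_1 = (1, 1).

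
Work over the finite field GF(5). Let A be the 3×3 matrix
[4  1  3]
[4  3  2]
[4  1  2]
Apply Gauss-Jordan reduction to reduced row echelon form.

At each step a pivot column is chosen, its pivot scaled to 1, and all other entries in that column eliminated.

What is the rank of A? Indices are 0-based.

rank = 3

[1] R0 /= 4  ⇒  (1, 4, 2)
     R1 -= 4·R0  ⇒  (0, 2, 4)
     R2 -= 4·R0  ⇒  (0, 0, 4)
[2] R1 /= 2  ⇒  (0, 1, 2)
     R0 -= 4·R1  ⇒  (1, 0, 4)
[3] R2 /= 4  ⇒  (0, 0, 1)
     R0 -= 4·R2  ⇒  (1, 0, 0)
     R1 -= 2·R2  ⇒  (0, 1, 0)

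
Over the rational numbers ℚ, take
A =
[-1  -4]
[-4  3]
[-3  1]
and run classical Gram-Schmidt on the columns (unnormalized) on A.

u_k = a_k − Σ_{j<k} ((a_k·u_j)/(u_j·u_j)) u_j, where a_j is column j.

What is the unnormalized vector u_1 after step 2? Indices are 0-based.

Step 1: u_0 = a_0 = (-1, -4, -3).
Step 2: u_1 = a_1 − (-11/26)·u_0 = (-115/26, 17/13, -7/26).

u_1 = (-115/26, 17/13, -7/26)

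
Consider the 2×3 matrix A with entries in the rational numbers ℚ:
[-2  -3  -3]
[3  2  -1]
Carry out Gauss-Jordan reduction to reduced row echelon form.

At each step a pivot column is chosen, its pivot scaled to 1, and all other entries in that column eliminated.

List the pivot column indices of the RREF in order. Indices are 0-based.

pivot(0,0)=-2: scale R0 → (1, 3/2, 3/2)
  clear (1,0): R1 −= (3)R0 → (0, -5/2, -11/2)
pivot(1,1)=-5/2: scale R1 → (0, 1, 11/5)
  clear (0,1): R0 −= (3/2)R1 → (1, 0, -9/5)

pivot columns: 0, 1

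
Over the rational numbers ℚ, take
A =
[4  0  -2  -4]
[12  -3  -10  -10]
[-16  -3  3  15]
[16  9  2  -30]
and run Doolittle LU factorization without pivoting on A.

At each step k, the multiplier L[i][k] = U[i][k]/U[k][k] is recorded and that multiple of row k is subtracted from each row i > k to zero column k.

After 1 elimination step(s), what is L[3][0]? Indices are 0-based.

[col 0] pivot 4
  R1 -= 3*R0 → (0, -3, -4, 2)  (L[1][0] := 3)
  R2 -= -4*R0 → (0, -3, -5, -1)  (L[2][0] := -4)
  R3 -= 4*R0 → (0, 9, 10, -14)  (L[3][0] := 4)

L[3][0] = 4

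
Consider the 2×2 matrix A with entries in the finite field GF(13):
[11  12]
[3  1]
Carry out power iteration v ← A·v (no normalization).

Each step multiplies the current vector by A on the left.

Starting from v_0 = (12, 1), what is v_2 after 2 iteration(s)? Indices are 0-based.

v_0 = (12, 1).
v_1 = A·v_0 = (1, 11).
v_2 = A·v_1 = (0, 1).

v_2 = (0, 1)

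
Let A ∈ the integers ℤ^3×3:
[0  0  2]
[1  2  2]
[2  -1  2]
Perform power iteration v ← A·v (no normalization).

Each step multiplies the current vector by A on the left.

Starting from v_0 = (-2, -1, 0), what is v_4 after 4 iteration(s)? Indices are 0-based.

v_4 = (-4, -84, 26)

v_0 = (-2, -1, 0).
v_1 = A·v_0 = (0, -4, -3).
v_2 = A·v_1 = (-6, -14, -2).
v_3 = A·v_2 = (-4, -38, -2).
v_4 = A·v_3 = (-4, -84, 26).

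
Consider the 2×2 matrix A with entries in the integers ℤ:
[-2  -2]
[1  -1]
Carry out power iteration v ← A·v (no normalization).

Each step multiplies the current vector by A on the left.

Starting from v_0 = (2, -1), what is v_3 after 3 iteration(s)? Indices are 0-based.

v_3 = (14, 3)

v_0 = (2, -1).
v_1 = A·v_0 = (-2, 3).
v_2 = A·v_1 = (-2, -5).
v_3 = A·v_2 = (14, 3).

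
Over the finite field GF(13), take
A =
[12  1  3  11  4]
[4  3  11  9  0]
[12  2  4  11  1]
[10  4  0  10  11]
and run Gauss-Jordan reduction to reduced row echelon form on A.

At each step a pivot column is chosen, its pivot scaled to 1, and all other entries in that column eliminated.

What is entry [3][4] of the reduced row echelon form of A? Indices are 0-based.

[1] R0 /= 12  ⇒  (1, 12, 10, 2, 9)
     R1 -= 4·R0  ⇒  (0, 7, 10, 1, 3)
     R2 -= 12·R0  ⇒  (0, 1, 1, 0, 10)
     R3 -= 10·R0  ⇒  (0, 1, 4, 3, 12)
[2] R1 /= 7  ⇒  (0, 1, 7, 2, 6)
     R0 -= 12·R1  ⇒  (1, 0, 4, 4, 2)
     R2 -= 1·R1  ⇒  (0, 0, 7, 11, 4)
     R3 -= 1·R1  ⇒  (0, 0, 10, 1, 6)
[3] R2 /= 7  ⇒  (0, 0, 1, 9, 8)
     R0 -= 4·R2  ⇒  (1, 0, 0, 7, 9)
     R1 -= 7·R2  ⇒  (0, 1, 0, 4, 2)
     R3 -= 10·R2  ⇒  (0, 0, 0, 2, 4)
[4] R3 /= 2  ⇒  (0, 0, 0, 1, 2)
     R0 -= 7·R3  ⇒  (1, 0, 0, 0, 8)
     R1 -= 4·R3  ⇒  (0, 1, 0, 0, 7)
     R2 -= 9·R3  ⇒  (0, 0, 1, 0, 3)

M[3][4] = 2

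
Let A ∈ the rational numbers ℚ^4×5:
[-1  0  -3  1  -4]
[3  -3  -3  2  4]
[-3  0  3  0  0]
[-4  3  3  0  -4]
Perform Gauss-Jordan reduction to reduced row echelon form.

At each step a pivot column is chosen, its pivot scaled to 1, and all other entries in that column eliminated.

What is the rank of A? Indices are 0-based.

[1] R0 /= -1  ⇒  (1, 0, 3, -1, 4)
     R1 -= 3·R0  ⇒  (0, -3, -12, 5, -8)
     R2 -= -3·R0  ⇒  (0, 0, 12, -3, 12)
     R3 -= -4·R0  ⇒  (0, 3, 15, -4, 12)
[2] R1 /= -3  ⇒  (0, 1, 4, -5/3, 8/3)
     R3 -= 3·R1  ⇒  (0, 0, 3, 1, 4)
[3] R2 /= 12  ⇒  (0, 0, 1, -1/4, 1)
     R0 -= 3·R2  ⇒  (1, 0, 0, -1/4, 1)
     R1 -= 4·R2  ⇒  (0, 1, 0, -2/3, -4/3)
     R3 -= 3·R2  ⇒  (0, 0, 0, 7/4, 1)
[4] R3 /= 7/4  ⇒  (0, 0, 0, 1, 4/7)
     R0 -= -1/4·R3  ⇒  (1, 0, 0, 0, 8/7)
     R1 -= -2/3·R3  ⇒  (0, 1, 0, 0, -20/21)
     R2 -= -1/4·R3  ⇒  (0, 0, 1, 0, 8/7)

rank = 4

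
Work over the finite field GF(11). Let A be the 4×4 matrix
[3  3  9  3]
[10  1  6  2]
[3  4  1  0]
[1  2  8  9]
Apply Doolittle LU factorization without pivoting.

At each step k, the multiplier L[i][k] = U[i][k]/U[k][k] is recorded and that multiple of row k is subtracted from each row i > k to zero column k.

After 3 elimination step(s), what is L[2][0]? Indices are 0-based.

k=0: U[0][0]=3
  eliminate (1,0): mult=7, new row 1: (0, 2, 9, 3); set L[1][0]=7
  eliminate (2,0): mult=1, new row 2: (0, 1, 3, 8); set L[2][0]=1
  eliminate (3,0): mult=4, new row 3: (0, 1, 5, 8); set L[3][0]=4
k=1: U[1][1]=2
  eliminate (2,1): mult=6, new row 2: (0, 0, 4, 1); set L[2][1]=6
  eliminate (3,1): mult=6, new row 3: (0, 0, 6, 1); set L[3][1]=6
k=2: U[2][2]=4
  eliminate (3,2): mult=7, new row 3: (0, 0, 0, 5); set L[3][2]=7

L[2][0] = 1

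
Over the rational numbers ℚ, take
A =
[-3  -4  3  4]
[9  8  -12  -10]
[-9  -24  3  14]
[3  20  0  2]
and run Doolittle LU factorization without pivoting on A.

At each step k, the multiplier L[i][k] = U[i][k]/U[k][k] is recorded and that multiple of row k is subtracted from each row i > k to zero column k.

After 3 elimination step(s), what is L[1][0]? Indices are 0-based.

L[1][0] = -3

Step 1: pivot at (0,0) is -3.
  row1 ← row1 − (-3)·row0  ⇒  L[1][0]=-3, U row1=(0, -4, -3, 2)
  row2 ← row2 − (3)·row0  ⇒  L[2][0]=3, U row2=(0, -12, -6, 2)
  row3 ← row3 − (-1)·row0  ⇒  L[3][0]=-1, U row3=(0, 16, 3, 6)
Step 2: pivot at (1,1) is -4.
  row2 ← row2 − (3)·row1  ⇒  L[2][1]=3, U row2=(0, 0, 3, -4)
  row3 ← row3 − (-4)·row1  ⇒  L[3][1]=-4, U row3=(0, 0, -9, 14)
Step 3: pivot at (2,2) is 3.
  row3 ← row3 − (-3)·row2  ⇒  L[3][2]=-3, U row3=(0, 0, 0, 2)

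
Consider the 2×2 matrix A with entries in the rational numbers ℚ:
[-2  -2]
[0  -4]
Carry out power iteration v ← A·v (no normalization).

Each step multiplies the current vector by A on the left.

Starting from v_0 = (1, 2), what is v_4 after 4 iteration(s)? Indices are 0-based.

v_4 = (496, 512)

v_0 = (1, 2).
v_1 = A·v_0 = (-6, -8).
v_2 = A·v_1 = (28, 32).
v_3 = A·v_2 = (-120, -128).
v_4 = A·v_3 = (496, 512).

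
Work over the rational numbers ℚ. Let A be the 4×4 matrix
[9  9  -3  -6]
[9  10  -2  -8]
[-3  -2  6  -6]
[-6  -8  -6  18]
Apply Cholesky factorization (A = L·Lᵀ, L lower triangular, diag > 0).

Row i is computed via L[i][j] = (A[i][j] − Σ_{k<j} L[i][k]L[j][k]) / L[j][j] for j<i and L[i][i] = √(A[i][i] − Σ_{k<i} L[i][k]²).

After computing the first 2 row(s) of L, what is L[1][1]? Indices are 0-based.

Step 1: L[0][0] = √(9) = 3.
  L[1][0] = (9) / L[0][0] = 3.
Step 2: L[1][1] = √(1) = 1.

L[1][1] = 1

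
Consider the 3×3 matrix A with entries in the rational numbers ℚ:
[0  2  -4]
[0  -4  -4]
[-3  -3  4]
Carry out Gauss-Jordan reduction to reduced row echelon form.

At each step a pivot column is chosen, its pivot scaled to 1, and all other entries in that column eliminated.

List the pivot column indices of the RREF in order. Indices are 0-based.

step 1: exchange rows 0,2
step 1: normalize row 0 (÷-3) = (1, 1, -4/3)
step 2: normalize row 1 (÷-4) = (0, 1, 1)
  row 0: subtract 1×row1 = (1, 0, -7/3)
  row 2: subtract 2×row1 = (0, 0, -6)
step 3: normalize row 2 (÷-6) = (0, 0, 1)
  row 0: subtract -7/3×row2 = (1, 0, 0)
  row 1: subtract 1×row2 = (0, 1, 0)

pivot columns: 0, 1, 2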